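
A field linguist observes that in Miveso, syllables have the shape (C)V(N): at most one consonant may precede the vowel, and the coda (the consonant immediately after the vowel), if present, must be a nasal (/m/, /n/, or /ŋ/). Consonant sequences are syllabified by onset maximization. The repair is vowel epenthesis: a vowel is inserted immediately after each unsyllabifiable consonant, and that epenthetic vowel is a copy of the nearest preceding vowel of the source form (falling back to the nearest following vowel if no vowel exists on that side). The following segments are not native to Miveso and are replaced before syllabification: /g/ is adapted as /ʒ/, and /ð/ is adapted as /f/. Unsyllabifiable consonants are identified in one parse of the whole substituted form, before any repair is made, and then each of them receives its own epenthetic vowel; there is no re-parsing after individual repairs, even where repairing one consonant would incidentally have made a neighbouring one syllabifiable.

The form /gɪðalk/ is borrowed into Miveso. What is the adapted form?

ʒɪfalaka

Substitution: /g/ → /ʒ/, /ð/ → /f/, giving /ʒɪfalk/.
Syllabifying with onset maximization leaves /l/, /k/ stranded (only a nasal (/m/, /n/, or /ŋ/) is licensed in coda position; onsets are limited to one consonant).
Inserting the epenthetic vowel yields /l/ → /la/, /k/ → /ka/.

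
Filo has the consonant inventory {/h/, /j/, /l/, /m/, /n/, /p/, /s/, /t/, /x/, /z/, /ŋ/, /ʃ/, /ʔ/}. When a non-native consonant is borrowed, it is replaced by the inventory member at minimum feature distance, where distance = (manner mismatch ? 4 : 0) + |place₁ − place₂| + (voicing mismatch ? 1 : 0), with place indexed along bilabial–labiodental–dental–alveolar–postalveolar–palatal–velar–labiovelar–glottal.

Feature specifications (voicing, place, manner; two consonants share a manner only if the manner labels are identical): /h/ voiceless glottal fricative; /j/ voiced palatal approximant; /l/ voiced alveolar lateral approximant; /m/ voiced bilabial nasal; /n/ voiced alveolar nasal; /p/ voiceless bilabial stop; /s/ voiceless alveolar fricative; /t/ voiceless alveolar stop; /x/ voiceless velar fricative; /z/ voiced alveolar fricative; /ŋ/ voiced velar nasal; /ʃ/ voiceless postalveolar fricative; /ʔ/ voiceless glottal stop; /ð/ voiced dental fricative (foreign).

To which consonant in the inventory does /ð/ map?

/z/ is closest: same manner (fricative), place distance 1 (dental→alveolar), same voicing; total 1. Next closest is /s/ at distance 2.

z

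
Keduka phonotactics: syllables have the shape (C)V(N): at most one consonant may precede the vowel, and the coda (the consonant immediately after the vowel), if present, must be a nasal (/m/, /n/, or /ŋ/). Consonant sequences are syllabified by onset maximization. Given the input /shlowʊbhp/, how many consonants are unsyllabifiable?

5

Syllabifying with onset maximization leaves /s/, /h/, /b/, /h/, /p/ stranded (only a nasal (/m/, /n/, or /ŋ/) is licensed in coda position; onsets are limited to one consonant).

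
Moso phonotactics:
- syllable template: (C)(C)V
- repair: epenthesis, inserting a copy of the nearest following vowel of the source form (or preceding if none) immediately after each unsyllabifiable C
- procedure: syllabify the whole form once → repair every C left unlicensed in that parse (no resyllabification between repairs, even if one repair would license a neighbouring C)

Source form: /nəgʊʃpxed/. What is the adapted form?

Under (C)(C)V, the unsyllabifiable consonants are /ʃ/, /d/ (no codas are permitted; onsets may contain at most 2 consonants).
Each unlicensed consonant becomes the onset of a new syllable: /ʃ/ → /ʃe/, /d/ → /de/.

nəgʊʃepxede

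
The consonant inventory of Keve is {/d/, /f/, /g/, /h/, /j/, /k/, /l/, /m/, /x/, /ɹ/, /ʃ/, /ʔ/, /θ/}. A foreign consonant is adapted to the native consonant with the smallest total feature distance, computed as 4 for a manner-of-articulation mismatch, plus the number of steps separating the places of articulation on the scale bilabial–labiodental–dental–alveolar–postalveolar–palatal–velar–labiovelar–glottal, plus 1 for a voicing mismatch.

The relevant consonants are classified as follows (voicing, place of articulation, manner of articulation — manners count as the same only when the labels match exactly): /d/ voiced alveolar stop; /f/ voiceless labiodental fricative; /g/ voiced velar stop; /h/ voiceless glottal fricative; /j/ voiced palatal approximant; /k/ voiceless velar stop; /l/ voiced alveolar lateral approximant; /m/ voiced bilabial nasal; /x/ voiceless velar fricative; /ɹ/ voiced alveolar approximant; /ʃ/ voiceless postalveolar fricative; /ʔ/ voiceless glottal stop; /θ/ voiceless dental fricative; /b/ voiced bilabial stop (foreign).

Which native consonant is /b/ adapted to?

/d/ is closest: same manner (stop), place distance 3 (bilabial→alveolar), same voicing; total 3. Next closest is /m/ at distance 4.

d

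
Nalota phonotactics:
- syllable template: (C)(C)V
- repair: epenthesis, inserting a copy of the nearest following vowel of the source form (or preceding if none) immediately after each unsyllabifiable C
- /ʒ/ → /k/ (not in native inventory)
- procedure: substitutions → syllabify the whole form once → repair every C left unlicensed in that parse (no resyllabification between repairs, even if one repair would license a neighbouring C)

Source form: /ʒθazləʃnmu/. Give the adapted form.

Substitution: /ʒ/ → /k/, giving /kθazləʃnmu/.
The consonants /ʃ/ cannot be parsed into a legal (C)(C)V syllable (no codas are permitted; onsets may contain at most 2 consonants).
Inserting the epenthetic vowel yields /ʃ/ → /ʃu/.

kθazləʃunmu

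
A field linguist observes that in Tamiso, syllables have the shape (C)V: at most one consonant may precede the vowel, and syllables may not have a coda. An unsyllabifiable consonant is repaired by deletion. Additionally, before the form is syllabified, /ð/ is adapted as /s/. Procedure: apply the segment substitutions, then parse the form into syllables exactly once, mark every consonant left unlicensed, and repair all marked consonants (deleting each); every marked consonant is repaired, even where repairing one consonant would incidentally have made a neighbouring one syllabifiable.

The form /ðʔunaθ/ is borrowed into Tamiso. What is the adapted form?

ʔuna

Substitution: /ð/ → /s/, giving /sʔunaθ/.
Under (C)V, the unsyllabifiable consonants are /s/, /θ/ (no codas are permitted; onsets are limited to one consonant).
Deleting the stranded consonants removes /s/, /θ/.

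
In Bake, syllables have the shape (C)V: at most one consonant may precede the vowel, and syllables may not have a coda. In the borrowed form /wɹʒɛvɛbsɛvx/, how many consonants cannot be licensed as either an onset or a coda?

The consonants /w/, /ɹ/, /b/, /v/, /x/ cannot be parsed into a legal (C)V syllable (no codas are permitted; onsets are limited to one consonant).

5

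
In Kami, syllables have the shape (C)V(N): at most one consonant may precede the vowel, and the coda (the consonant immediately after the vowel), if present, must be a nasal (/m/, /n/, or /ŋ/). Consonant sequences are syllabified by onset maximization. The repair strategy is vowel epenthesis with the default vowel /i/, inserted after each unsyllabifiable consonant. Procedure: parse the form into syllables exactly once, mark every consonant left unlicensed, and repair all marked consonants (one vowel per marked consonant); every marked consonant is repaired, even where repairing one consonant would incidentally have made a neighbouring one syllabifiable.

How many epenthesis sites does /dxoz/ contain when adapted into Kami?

The unsyllabifiable consonants are /d/, /z/; each receives one epenthetic vowel.

2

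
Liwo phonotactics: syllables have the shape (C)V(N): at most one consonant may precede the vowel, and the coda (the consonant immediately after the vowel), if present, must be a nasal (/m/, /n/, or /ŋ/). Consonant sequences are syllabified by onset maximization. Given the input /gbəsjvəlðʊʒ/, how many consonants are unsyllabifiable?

5

The consonants /g/, /s/, /j/, /l/, /ʒ/ cannot be parsed into a legal (C)V(N) syllable (only a nasal (/m/, /n/, or /ŋ/) is licensed in coda position; onsets are limited to one consonant).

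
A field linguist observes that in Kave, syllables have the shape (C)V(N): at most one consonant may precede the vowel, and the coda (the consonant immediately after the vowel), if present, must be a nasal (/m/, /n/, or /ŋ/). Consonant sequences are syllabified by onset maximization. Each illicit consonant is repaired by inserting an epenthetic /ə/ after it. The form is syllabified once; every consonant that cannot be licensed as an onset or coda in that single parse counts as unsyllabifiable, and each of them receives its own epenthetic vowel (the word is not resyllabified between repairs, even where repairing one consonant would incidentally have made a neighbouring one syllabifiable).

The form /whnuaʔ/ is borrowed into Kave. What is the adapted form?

wəhənuaʔə

Syllabifying with onset maximization leaves /w/, /h/, /ʔ/ stranded (only a nasal (/m/, /n/, or /ŋ/) is licensed in coda position; onsets are limited to one consonant).
Inserting the epenthetic vowel yields /w/ → /wə/, /h/ → /hə/, /ʔ/ → /ʔə/.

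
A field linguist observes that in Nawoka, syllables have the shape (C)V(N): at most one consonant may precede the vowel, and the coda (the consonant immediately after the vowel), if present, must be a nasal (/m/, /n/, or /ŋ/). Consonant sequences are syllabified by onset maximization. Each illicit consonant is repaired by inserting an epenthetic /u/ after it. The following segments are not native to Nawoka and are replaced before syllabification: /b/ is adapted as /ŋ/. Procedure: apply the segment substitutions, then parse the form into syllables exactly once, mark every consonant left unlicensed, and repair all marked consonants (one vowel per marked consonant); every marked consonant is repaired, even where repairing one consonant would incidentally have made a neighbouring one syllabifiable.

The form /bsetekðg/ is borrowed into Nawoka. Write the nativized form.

Substitution: /b/ → /ŋ/, giving /ŋsetekðg/.
Syllabifying with onset maximization leaves /ŋ/, /k/, /ð/, /g/ stranded (only a nasal (/m/, /n/, or /ŋ/) is licensed in coda position; onsets are limited to one consonant).
Epenthesis after each stranded consonant: /ŋ/ → /ŋu/, /k/ → /ku/, /ð/ → /ðu/, /g/ → /gu/.

ŋusetekuðugu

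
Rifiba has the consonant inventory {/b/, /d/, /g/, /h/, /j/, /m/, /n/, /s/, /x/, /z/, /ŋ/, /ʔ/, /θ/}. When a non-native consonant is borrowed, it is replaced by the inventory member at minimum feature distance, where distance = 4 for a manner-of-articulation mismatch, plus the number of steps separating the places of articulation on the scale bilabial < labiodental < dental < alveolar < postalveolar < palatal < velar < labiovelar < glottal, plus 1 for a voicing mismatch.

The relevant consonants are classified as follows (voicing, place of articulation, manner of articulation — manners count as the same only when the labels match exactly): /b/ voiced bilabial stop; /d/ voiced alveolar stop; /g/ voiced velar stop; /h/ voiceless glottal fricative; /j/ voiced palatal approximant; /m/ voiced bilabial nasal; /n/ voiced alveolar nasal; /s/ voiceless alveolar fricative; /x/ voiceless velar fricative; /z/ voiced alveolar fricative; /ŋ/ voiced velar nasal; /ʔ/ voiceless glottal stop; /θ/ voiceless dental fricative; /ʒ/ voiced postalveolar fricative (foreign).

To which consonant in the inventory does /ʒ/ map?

z

/z/ is closest: same manner (fricative), place distance 1 (postalveolar→alveolar), same voicing; total 1. Next closest is /s/ at distance 2.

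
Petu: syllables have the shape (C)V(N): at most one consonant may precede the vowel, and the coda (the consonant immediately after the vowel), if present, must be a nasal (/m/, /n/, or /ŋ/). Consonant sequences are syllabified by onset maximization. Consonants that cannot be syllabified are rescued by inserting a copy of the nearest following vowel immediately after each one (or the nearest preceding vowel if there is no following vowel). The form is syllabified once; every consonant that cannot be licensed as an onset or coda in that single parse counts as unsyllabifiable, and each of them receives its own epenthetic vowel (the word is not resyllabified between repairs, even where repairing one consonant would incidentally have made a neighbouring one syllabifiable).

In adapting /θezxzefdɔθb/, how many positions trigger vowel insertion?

5

The unsyllabifiable consonants are /z/, /x/, /f/, /θ/, /b/; each receives one epenthetic vowel.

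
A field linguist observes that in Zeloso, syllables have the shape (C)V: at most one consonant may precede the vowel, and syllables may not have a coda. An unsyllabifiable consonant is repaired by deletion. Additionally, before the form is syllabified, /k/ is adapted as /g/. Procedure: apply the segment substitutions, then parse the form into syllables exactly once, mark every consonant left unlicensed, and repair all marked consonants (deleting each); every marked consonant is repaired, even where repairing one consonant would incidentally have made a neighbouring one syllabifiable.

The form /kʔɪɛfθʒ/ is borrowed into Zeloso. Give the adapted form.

Substitution: /k/ → /g/, giving /gʔɪɛfθʒ/.
Under (C)V, the unsyllabifiable consonants are /g/, /f/, /θ/, /ʒ/ (no codas are permitted; onsets are limited to one consonant).
Each unlicensed consonant is deleted: /g/, /f/, /θ/, /ʒ/.

ʔɪɛ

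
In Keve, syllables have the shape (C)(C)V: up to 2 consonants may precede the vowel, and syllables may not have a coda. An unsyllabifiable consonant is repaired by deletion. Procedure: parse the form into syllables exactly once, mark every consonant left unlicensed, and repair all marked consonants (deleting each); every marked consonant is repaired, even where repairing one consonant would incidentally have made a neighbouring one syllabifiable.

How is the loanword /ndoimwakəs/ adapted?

ndoimwakə

Syllabifying with onset maximization leaves /s/ stranded (no codas are permitted; onsets may contain at most 2 consonants).
Each unlicensed consonant is deleted: /s/.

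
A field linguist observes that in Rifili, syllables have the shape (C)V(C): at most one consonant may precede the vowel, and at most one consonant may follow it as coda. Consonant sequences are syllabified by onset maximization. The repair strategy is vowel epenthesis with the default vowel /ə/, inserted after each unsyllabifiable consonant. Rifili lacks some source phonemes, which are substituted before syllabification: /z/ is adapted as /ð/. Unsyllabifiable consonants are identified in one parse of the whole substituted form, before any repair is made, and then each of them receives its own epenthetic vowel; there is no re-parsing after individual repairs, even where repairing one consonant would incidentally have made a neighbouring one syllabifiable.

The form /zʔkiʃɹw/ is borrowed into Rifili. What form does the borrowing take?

ðəʔəkiʃɹəwə

Substitution: /z/ → /ð/, giving /ðʔkiʃɹw/.
Syllabifying with onset maximization leaves /ð/, /ʔ/, /ɹ/, /w/ stranded (at most one coda consonant is licensed; onsets are limited to one consonant).
Epenthesis after each stranded consonant: /ð/ → /ðə/, /ʔ/ → /ʔə/, /ɹ/ → /ɹə/, /w/ → /wə/.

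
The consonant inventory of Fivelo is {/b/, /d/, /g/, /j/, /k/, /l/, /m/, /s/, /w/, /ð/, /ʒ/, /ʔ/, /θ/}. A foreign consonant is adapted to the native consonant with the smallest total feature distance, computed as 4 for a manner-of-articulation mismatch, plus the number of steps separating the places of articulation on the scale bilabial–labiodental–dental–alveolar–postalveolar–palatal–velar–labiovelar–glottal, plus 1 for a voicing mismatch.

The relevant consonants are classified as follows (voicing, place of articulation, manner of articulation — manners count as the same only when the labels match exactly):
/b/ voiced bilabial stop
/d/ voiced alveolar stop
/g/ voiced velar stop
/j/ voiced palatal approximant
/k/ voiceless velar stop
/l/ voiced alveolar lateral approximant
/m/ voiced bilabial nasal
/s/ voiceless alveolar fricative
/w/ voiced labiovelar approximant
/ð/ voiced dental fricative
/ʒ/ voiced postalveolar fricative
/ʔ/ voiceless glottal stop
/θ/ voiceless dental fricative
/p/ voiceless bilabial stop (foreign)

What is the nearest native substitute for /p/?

b

/b/ is closest: same manner (stop), place distance 0 (bilabial→bilabial), voicing differs (+1); total 1. Next closest is /d/ at distance 4.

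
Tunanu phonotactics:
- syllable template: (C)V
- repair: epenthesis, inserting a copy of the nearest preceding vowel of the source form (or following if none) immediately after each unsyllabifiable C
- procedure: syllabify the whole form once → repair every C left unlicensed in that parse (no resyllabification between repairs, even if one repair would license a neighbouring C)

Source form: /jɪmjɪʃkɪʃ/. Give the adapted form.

Under (C)V, the unsyllabifiable consonants are /m/, /ʃ/, /ʃ/ (no codas are permitted; onsets are limited to one consonant).
Epenthesis after each stranded consonant: /m/ → /mɪ/, /ʃ/ → /ʃɪ/, /ʃ/ → /ʃɪ/.

jɪmɪjɪʃɪkɪʃɪ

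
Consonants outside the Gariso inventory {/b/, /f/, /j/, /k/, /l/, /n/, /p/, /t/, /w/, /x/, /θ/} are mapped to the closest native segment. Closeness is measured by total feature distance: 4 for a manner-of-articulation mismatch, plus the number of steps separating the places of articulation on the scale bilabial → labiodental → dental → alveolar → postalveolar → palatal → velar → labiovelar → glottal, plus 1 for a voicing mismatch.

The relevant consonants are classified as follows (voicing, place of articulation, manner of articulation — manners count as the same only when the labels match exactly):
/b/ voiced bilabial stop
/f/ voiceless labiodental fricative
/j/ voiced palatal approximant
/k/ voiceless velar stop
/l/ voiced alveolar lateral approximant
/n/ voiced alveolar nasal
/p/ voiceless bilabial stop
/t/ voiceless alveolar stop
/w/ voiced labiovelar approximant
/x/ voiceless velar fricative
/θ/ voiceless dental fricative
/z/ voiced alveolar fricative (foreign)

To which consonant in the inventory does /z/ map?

/θ/ is closest: same manner (fricative), place distance 1 (alveolar→dental), voicing differs (+1); total 2. Next closest is /f/ at distance 3.

θ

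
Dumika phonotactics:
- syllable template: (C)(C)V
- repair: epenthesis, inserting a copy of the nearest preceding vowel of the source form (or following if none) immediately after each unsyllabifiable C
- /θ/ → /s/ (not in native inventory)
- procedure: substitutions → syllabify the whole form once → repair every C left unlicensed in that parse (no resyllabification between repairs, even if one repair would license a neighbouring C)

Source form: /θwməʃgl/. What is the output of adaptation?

Substitution: /θ/ → /s/, giving /swməʃgl/.
Syllabifying with onset maximization leaves /s/, /ʃ/, /g/, /l/ stranded (no codas are permitted; onsets may contain at most 2 consonants).
Epenthesis after each stranded consonant: /s/ → /sə/, /ʃ/ → /ʃə/, /g/ → /gə/, /l/ → /lə/.

səwməʃəgələ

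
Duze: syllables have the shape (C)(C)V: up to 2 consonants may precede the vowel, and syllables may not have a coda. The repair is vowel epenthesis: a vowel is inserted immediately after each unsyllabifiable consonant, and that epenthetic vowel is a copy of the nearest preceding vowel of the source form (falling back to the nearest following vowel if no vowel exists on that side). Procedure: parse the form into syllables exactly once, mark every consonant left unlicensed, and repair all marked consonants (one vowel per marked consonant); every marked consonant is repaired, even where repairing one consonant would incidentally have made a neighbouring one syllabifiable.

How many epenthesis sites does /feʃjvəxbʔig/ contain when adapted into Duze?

3

The unsyllabifiable consonants are /ʃ/, /x/, /g/; each receives one epenthetic vowel.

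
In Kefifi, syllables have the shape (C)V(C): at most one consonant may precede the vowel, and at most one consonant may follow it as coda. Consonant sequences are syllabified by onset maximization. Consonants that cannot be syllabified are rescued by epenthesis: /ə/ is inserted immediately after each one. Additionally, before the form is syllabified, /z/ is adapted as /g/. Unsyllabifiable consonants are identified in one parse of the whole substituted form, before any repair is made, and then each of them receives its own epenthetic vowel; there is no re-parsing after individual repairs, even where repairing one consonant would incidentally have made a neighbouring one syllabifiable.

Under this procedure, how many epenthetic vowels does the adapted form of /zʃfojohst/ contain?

After substitution the input is /gʃfojohst/.
The unsyllabifiable consonants are /g/, /ʃ/, /s/, /t/; each receives one epenthetic vowel.

4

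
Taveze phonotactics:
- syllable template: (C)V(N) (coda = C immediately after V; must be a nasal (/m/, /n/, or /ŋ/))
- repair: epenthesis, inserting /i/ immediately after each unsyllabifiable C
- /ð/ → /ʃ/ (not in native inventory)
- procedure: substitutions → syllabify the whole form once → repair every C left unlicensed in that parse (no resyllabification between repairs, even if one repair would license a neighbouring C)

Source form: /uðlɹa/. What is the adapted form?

Substitution: /ð/ → /ʃ/, giving /uʃlɹa/.
Syllabifying with onset maximization leaves /ʃ/, /l/ stranded (only a nasal (/m/, /n/, or /ŋ/) is licensed in coda position; onsets are limited to one consonant).
Inserting the epenthetic vowel yields /ʃ/ → /ʃi/, /l/ → /li/.

uʃiliɹa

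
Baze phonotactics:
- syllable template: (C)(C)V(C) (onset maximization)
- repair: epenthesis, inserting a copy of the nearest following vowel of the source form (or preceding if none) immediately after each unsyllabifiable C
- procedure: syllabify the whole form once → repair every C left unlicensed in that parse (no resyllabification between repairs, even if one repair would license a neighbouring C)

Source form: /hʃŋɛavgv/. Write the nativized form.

hɛʃŋɛavgava

Syllabifying with onset maximization leaves /h/, /g/, /v/ stranded (at most one coda consonant is licensed; onsets may contain at most 2 consonants).
Each unlicensed consonant becomes the onset of a new syllable: /h/ → /hɛ/, /g/ → /ga/, /v/ → /va/.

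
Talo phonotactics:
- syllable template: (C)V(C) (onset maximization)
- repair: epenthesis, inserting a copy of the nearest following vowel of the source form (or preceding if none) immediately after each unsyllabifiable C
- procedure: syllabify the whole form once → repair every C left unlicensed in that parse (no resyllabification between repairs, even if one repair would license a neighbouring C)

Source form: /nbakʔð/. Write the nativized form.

Under (C)V(C), the unsyllabifiable consonants are /n/, /ʔ/, /ð/ (at most one coda consonant is licensed; onsets are limited to one consonant).
Inserting the epenthetic vowel yields /n/ → /na/, /ʔ/ → /ʔa/, /ð/ → /ða/.

nabakʔaða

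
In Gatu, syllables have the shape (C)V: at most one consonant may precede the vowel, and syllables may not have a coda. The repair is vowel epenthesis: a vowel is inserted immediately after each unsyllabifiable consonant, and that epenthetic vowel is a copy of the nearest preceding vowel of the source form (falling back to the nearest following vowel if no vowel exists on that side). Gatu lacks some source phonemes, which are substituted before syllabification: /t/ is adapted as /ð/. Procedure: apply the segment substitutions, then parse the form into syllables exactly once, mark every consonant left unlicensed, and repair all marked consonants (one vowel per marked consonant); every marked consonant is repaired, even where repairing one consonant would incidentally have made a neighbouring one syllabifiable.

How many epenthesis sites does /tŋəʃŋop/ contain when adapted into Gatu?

After substitution the input is /ðŋəʃŋop/.
The unsyllabifiable consonants are /ð/, /ʃ/, /p/; each receives one epenthetic vowel.

3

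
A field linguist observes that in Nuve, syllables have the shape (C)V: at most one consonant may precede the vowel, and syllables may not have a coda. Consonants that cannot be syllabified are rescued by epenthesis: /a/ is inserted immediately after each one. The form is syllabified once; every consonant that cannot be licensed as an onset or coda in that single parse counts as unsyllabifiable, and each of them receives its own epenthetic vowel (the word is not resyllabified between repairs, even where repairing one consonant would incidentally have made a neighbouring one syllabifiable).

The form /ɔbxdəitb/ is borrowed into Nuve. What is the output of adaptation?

ɔbaxadəitaba

Under (C)V, the unsyllabifiable consonants are /b/, /x/, /t/, /b/ (no codas are permitted; onsets are limited to one consonant).
Each unlicensed consonant becomes the onset of a new syllable: /b/ → /ba/, /x/ → /xa/, /t/ → /ta/, /b/ → /ba/.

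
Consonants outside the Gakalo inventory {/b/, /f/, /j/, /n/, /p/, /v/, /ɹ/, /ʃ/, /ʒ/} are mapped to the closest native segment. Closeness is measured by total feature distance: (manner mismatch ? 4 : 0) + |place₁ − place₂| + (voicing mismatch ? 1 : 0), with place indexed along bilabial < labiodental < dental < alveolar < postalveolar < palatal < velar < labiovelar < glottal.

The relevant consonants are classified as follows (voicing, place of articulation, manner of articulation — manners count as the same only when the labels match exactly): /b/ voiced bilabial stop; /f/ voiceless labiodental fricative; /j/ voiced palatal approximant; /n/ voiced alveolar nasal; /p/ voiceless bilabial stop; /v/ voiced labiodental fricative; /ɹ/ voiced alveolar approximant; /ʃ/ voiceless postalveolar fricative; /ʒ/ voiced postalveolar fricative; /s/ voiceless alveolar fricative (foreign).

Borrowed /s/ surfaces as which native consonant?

ʃ

/ʃ/ is closest: same manner (fricative), place distance 1 (alveolar→postalveolar), same voicing; total 1. Next closest is /f/ at distance 2.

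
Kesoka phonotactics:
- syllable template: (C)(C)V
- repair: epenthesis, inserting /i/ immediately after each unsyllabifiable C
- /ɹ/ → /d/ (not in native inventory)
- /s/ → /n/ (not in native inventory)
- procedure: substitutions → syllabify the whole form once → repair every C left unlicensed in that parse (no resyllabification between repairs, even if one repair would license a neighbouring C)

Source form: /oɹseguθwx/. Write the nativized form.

Substitution: /ɹ/ → /d/, /s/ → /n/, giving /odneguθwx/.
The consonants /θ/, /w/, /x/ cannot be parsed into a legal (C)(C)V syllable (no codas are permitted; onsets may contain at most 2 consonants).
Epenthesis after each stranded consonant: /θ/ → /θi/, /w/ → /wi/, /x/ → /xi/.

odneguθiwixi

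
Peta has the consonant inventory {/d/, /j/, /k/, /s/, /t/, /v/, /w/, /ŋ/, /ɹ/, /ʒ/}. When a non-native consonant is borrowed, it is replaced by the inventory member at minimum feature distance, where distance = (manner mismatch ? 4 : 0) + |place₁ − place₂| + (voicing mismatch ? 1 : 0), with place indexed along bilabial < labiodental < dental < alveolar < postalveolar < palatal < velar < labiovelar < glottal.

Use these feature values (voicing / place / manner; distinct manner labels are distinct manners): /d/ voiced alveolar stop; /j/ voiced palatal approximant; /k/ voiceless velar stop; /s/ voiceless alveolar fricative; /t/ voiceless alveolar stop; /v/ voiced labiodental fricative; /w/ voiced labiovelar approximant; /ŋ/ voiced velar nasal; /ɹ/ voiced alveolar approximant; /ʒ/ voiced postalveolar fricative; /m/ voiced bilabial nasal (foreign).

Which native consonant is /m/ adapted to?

v

/v/ is closest: manner differs (nasal→fricative, +4), place distance 1 (bilabial→labiodental), same voicing; total 5. Next closest is /ŋ/ at distance 6.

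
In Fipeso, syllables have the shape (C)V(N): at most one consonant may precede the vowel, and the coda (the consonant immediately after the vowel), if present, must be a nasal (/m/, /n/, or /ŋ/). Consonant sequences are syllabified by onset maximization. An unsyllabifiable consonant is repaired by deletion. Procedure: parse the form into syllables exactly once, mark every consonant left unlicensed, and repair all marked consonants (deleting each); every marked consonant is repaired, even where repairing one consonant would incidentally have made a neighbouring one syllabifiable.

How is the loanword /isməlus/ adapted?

iməlu

Under (C)V(N), the unsyllabifiable consonants are /s/, /s/ (only a nasal (/m/, /n/, or /ŋ/) is licensed in coda position; onsets are limited to one consonant).
Each unlicensed consonant is deleted: /s/, /s/.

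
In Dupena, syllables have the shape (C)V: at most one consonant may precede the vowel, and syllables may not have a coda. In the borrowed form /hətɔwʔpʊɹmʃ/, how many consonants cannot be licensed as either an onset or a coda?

5

The consonants /w/, /ʔ/, /ɹ/, /m/, /ʃ/ cannot be parsed into a legal (C)V syllable (no codas are permitted; onsets are limited to one consonant).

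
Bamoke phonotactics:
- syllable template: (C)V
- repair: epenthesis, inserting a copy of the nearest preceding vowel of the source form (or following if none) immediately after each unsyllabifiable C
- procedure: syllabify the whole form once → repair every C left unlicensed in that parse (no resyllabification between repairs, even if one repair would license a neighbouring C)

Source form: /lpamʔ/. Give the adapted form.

Syllabifying with onset maximization leaves /l/, /m/, /ʔ/ stranded (no codas are permitted; onsets are limited to one consonant).
Inserting the epenthetic vowel yields /l/ → /la/, /m/ → /ma/, /ʔ/ → /ʔa/.

lapamaʔa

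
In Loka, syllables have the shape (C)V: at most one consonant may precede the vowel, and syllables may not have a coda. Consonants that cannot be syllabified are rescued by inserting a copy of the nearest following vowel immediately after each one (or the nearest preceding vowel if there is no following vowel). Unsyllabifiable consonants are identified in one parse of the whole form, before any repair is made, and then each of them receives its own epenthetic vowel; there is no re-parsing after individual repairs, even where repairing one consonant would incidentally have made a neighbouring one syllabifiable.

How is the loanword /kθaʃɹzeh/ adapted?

kaθaʃeɹezehe

The consonants /k/, /ʃ/, /ɹ/, /h/ cannot be parsed into a legal (C)V syllable (no codas are permitted; onsets are limited to one consonant).
Each unlicensed consonant becomes the onset of a new syllable: /k/ → /ka/, /ʃ/ → /ʃe/, /ɹ/ → /ɹe/, /h/ → /he/.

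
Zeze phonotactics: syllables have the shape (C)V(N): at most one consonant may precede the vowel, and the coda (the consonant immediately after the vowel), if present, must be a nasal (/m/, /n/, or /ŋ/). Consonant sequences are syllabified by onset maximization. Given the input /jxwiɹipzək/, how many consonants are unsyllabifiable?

Under (C)V(N), the unsyllabifiable consonants are /j/, /x/, /p/, /k/ (only a nasal (/m/, /n/, or /ŋ/) is licensed in coda position; onsets are limited to one consonant).

4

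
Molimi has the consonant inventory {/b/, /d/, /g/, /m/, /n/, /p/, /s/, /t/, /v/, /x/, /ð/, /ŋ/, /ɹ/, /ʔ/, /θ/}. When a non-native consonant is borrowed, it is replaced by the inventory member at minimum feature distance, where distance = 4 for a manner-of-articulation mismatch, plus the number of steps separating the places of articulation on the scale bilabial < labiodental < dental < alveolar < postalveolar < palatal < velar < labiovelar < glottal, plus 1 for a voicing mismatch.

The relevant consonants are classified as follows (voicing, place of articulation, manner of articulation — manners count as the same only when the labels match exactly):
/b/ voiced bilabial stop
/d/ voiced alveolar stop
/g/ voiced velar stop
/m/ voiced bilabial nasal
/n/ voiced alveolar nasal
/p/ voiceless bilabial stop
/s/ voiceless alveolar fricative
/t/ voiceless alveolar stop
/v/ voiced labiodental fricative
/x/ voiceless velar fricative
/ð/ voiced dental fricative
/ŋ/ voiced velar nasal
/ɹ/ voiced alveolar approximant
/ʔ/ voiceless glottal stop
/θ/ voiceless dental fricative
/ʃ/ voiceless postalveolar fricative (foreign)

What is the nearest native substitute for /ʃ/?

s

/s/ is closest: same manner (fricative), place distance 1 (postalveolar→alveolar), same voicing; total 1. Next closest is /x/ at distance 2.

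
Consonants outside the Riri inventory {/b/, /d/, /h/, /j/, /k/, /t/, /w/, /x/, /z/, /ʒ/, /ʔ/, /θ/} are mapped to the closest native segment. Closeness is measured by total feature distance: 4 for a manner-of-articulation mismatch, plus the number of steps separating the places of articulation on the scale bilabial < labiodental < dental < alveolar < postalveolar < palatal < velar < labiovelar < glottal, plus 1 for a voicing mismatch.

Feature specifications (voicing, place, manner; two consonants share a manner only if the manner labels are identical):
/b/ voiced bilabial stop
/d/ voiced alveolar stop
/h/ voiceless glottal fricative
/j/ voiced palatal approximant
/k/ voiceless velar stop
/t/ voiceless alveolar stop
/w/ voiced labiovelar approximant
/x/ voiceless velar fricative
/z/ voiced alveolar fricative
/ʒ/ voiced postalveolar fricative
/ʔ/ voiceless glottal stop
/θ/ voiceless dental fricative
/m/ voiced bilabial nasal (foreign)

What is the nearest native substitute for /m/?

/b/ is closest: manner differs (nasal→stop, +4), place distance 0 (bilabial→bilabial), same voicing; total 4. Next closest is /d/ at distance 7.

b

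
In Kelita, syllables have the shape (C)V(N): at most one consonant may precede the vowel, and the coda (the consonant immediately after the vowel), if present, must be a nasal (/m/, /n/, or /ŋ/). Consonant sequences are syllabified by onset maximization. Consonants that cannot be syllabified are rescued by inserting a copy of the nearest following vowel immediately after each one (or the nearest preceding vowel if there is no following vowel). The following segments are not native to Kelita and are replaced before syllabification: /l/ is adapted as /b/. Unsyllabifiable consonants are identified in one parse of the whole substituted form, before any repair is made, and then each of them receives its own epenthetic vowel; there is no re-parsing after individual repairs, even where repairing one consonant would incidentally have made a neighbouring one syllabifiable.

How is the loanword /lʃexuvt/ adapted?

beʃexuvutu

Substitution: /l/ → /b/, giving /bʃexuvt/.
The consonants /b/, /v/, /t/ cannot be parsed into a legal (C)V(N) syllable (only a nasal (/m/, /n/, or /ŋ/) is licensed in coda position; onsets are limited to one consonant).
Each unlicensed consonant becomes the onset of a new syllable: /b/ → /be/, /v/ → /vu/, /t/ → /tu/.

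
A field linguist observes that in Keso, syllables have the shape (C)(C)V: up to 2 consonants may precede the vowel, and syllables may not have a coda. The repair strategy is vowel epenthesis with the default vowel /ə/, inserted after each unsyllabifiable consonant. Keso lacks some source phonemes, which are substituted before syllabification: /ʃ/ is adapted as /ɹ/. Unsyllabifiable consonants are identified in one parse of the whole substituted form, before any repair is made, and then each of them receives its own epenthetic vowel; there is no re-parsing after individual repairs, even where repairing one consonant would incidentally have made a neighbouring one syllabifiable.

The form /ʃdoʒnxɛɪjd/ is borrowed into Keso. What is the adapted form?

Substitution: /ʃ/ → /ɹ/, giving /ɹdoʒnxɛɪjd/.
The consonants /ʒ/, /j/, /d/ cannot be parsed into a legal (C)(C)V syllable (no codas are permitted; onsets may contain at most 2 consonants).
Inserting the epenthetic vowel yields /ʒ/ → /ʒə/, /j/ → /jə/, /d/ → /də/.

ɹdoʒənxɛɪjədə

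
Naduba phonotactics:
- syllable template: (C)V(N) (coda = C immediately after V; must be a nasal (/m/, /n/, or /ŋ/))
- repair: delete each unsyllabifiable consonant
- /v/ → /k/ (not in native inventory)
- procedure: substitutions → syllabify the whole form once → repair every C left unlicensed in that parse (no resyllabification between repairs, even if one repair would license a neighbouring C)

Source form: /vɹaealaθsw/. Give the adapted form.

ɹaeala

Substitution: /v/ → /k/, giving /kɹaealaθsw/.
Syllabifying with onset maximization leaves /k/, /θ/, /s/, /w/ stranded (only a nasal (/m/, /n/, or /ŋ/) is licensed in coda position; onsets are limited to one consonant).
Deleting the stranded consonants removes /k/, /θ/, /s/, /w/.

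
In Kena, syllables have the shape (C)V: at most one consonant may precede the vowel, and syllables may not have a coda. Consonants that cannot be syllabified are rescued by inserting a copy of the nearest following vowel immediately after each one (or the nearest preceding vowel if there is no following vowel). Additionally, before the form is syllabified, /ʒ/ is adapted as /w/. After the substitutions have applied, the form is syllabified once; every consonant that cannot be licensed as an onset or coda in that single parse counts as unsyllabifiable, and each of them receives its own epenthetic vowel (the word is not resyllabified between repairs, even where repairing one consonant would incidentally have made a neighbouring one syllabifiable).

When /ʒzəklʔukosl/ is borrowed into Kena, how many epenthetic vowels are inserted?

After substitution the input is /wzəklʔukosl/.
The unsyllabifiable consonants are /w/, /k/, /l/, /s/, /l/; each receives one epenthetic vowel.

5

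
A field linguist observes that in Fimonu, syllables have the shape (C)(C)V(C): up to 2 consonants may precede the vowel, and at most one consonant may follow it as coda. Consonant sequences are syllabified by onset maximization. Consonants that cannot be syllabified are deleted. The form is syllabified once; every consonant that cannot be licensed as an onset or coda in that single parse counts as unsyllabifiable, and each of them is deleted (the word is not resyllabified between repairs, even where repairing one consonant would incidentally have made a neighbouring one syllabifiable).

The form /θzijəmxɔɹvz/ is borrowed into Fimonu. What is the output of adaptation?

θzijəmxɔɹ

The consonants /v/, /z/ cannot be parsed into a legal (C)(C)V(C) syllable (at most one coda consonant is licensed; onsets may contain at most 2 consonants).
Deletion applies to /v/, /z/.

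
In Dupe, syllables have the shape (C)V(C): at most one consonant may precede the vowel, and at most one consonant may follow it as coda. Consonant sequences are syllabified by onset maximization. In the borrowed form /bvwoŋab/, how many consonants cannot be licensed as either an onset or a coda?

2

Under (C)V(C), the unsyllabifiable consonants are /b/, /v/ (at most one coda consonant is licensed; onsets are limited to one consonant).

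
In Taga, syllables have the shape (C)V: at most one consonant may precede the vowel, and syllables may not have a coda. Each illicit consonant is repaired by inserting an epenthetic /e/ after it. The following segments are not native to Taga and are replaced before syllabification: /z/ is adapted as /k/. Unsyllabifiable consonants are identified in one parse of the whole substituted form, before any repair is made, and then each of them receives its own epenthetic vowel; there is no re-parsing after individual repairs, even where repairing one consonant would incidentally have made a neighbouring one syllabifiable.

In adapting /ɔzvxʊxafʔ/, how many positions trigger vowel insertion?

After substitution the input is /ɔkvxʊxafʔ/.
The unsyllabifiable consonants are /k/, /v/, /f/, /ʔ/; each receives one epenthetic vowel.

4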